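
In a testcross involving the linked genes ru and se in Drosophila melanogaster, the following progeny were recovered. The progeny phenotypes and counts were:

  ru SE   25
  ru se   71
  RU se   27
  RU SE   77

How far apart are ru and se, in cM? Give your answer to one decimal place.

26.0 cM

The two most frequent classes, RU SE (77) and ru se (71), are the parental types, so the F1 was RU SE / ru se.
The recombinant classes are RU se and ru SE: 27 + 25 = 52.
Recombination frequency = 52/200 = 0.2600 ≈ 26.0%, i.e. 26.0 cM.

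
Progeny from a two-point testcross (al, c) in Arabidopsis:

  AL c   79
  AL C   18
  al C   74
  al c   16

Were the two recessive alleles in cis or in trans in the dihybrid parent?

trans

The two most frequent classes are AL c (79) and al C (74); these are the parental (non-recombinant) types.
So the F1 carried AL c on one chromosome and al C on the other — the recessive alleles are on opposite chromosomes (trans / repulsion).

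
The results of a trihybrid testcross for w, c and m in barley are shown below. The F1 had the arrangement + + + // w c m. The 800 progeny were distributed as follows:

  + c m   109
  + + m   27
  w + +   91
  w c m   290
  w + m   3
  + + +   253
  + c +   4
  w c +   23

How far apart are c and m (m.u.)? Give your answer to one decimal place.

The two rarest classes, + c + and w + m, are the double crossovers. Comparing them with the parentals, only the c allele has switched, so c is the middle locus and the order is m – c – w.
Crossovers in the m–c interval produce the single-crossover classes + + m and w c + (27 + 23 = 50) plus the double crossovers (7).
RF(m–c) = (50 + 7) / 800 = 57/800 = 0.0712 → 7.1 m.u.

7.1 m.u.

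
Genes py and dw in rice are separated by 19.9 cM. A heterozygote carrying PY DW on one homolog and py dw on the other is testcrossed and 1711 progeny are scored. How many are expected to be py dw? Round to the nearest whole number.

A map distance of 19.9 cM corresponds to a recombination frequency of 0.199.
The F1 is PY DW / py dw, so py dw is a parental gamete class with expected frequency (1 − r)/2 = 0.801/2 = 0.4005.
Expected number = 0.4005 × 1711 = 685.26 ≈ 685.

685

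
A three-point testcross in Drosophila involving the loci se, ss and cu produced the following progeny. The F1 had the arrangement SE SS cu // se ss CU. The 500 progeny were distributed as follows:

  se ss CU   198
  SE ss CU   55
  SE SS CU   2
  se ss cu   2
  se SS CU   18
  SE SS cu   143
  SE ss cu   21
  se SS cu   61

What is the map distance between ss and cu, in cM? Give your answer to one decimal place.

The two rarest classes, SE SS CU and se ss cu, are the double crossovers. Comparing them with the parentals, only the cu allele has switched, so cu is the middle locus and the order is ss – cu – se.
Crossovers in the ss–cu interval produce the single-crossover classes SE ss cu and se SS CU (21 + 18 = 39) plus the double crossovers (4).
RF(ss–cu) = (39 + 4) / 500 = 43/500 = 0.0860 → 8.6 cM.

8.6 cM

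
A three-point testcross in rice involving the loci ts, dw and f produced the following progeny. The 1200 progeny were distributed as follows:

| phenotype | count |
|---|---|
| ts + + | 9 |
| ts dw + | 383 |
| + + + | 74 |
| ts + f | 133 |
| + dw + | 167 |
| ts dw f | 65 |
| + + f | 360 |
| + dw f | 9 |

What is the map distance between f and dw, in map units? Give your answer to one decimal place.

13.1 map units

The two most frequent reciprocal classes, ts dw + and + + f, are the parental types, so the F1 was ts dw + / + + f.
The two rarest classes, ts + + and + dw f, are the double crossovers. Comparing them with the parentals, only the dw allele has switched, so dw is the middle locus and the order is ts – dw – f.
Crossovers in the dw–f interval produce the single-crossover classes ts dw f and + + + (65 + 74 = 139) plus the double crossovers (18).
RF(dw–f) = (139 + 18) / 1200 = 157/1200 = 0.1308 → 13.1 map units.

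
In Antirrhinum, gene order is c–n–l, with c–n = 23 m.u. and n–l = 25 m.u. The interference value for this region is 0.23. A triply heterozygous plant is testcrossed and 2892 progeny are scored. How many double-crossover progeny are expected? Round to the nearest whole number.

128

Map distances give recombination frequencies of 0.230 and 0.250 for the two intervals.
With interference 0.23 (so coincidence = 0.77), expected double-crossover frequency = 0.230 × 0.250 × 0.77 = 0.04428.
Expected number = 0.04428 × 2892 = 128.04 ≈ 128.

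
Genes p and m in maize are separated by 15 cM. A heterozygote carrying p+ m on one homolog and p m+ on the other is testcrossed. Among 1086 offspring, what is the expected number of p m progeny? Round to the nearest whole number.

81

A map distance of 15 cM corresponds to a recombination frequency of 0.150.
The F1 is p+ m / p m+, so p m is a recombinant gamete class with expected frequency r/2 = 0.150/2 = 0.0750.
Expected number = 0.0750 × 1086 = 81.45 ≈ 81.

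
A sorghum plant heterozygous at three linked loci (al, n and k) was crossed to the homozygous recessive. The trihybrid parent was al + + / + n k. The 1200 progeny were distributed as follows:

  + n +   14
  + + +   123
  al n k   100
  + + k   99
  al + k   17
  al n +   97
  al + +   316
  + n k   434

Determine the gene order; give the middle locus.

k

The two rarest classes, al + k and + n +, are the double crossovers. Comparing them with the parentals, only the k allele has switched, so k is the middle locus and the order is al – k – n.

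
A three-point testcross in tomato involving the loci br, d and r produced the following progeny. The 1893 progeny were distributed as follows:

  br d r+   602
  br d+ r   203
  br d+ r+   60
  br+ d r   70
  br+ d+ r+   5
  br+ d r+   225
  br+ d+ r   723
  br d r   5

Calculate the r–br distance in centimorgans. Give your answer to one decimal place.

The two most frequent reciprocal classes, br+ d+ r and br d r+, are the parental types, so the F1 was br+ d+ r / br d r+.
The two rarest classes, br+ d+ r+ and br d r, are the double crossovers. Comparing them with the parentals, only the r allele has switched, so r is the middle locus and the order is d – r – br.
Crossovers in the r–br interval produce the single-crossover classes br d+ r and br+ d r+ (203 + 225 = 428) plus the double crossovers (10).
RF(r–br) = (428 + 10) / 1893 = 438/1893 = 0.2314 → 23.1 centimorgans.

23.1 centimorgans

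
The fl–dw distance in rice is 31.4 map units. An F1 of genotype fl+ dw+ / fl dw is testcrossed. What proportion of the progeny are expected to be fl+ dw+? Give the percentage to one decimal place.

A map distance of 31.4 map units corresponds to a recombination frequency of 0.314.
The F1 is fl+ dw+ / fl dw, so fl+ dw+ is a parental gamete class with expected frequency (1 − r)/2 = 0.686/2 = 0.3430.
That is 0.3430 = 34.3% of the progeny.

34.3%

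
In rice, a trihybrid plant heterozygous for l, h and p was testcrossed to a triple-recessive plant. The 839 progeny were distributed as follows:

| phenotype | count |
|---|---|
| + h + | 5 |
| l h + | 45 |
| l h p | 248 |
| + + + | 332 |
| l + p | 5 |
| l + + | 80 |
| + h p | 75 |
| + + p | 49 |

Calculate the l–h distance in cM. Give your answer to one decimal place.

The two most frequent reciprocal classes, + + + and l h p, are the parental types, so the F1 was + + + / l h p.
The two rarest classes, + h + and l + p, are the double crossovers. Comparing them with the parentals, only the h allele has switched, so h is the middle locus and the order is l – h – p.
Crossovers in the l–h interval produce the single-crossover classes l + + and + h p (80 + 75 = 155) plus the double crossovers (10).
RF(l–h) = (155 + 10) / 839 = 165/839 = 0.1967 → 19.7 cM.

19.7 cM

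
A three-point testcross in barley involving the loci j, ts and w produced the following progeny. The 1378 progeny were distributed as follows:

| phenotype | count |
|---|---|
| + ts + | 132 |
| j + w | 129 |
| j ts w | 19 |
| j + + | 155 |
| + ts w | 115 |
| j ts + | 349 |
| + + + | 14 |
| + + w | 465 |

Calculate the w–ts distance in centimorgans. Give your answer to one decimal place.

22.0 centimorgans

The two most frequent reciprocal classes, + + w and j ts +, are the parental types, so the F1 was + + w / j ts +.
The two rarest classes, + + + and j ts w, are the double crossovers. Comparing them with the parentals, only the w allele has switched, so w is the middle locus and the order is ts – w – j.
Crossovers in the ts–w interval produce the single-crossover classes + ts w and j + + (115 + 155 = 270) plus the double crossovers (33).
RF(ts–w) = (270 + 33) / 1378 = 303/1378 = 0.2199 → 22.0 centimorgans.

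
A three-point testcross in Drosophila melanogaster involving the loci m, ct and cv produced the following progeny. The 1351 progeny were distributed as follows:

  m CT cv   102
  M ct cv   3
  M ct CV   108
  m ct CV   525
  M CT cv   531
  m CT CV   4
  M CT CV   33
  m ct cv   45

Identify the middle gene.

ct

The two most frequent reciprocal classes, m ct CV and M CT cv, are the parental types, so the F1 was m ct CV / M CT cv.
The two rarest classes, m CT CV and M ct cv, are the double crossovers. Comparing them with the parentals, only the ct allele has switched, so ct is the middle locus and the order is cv – ct – m.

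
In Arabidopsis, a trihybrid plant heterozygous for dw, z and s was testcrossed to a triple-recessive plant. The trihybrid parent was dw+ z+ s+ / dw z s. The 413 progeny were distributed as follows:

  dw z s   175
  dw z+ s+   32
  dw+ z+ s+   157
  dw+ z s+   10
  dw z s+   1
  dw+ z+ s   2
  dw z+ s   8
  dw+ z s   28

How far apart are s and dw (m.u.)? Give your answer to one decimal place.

15.3 m.u.

The two rarest classes, dw+ z+ s and dw z s+, are the double crossovers. Comparing them with the parentals, only the s allele has switched, so s is the middle locus and the order is dw – s – z.
Crossovers in the dw–s interval produce the single-crossover classes dw z+ s+ and dw+ z s (32 + 28 = 60) plus the double crossovers (3).
RF(dw–s) = (60 + 3) / 413 = 63/413 = 0.1525 → 15.3 m.u.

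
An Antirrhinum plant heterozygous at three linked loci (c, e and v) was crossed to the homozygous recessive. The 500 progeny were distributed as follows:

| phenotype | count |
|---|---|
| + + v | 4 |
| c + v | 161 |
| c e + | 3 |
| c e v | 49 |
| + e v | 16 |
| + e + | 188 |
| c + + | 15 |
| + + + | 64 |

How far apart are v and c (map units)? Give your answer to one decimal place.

The two most frequent reciprocal classes, + e + and c + v, are the parental types, so the F1 was + e + / c + v.
The two rarest classes, c e + and + + v, are the double crossovers. Comparing them with the parentals, only the c allele has switched, so c is the middle locus and the order is e – c – v.
Crossovers in the c–v interval produce the single-crossover classes + e v and c + + (16 + 15 = 31) plus the double crossovers (7).
RF(c–v) = (31 + 7) / 500 = 38/500 = 0.0760 → 7.6 map units.

7.6 map units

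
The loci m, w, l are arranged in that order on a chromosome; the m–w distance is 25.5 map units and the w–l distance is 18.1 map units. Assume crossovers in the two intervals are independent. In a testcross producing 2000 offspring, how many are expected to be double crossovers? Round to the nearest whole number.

Map distances give recombination frequencies of 0.255 and 0.181 for the two intervals.
With no interference, expected double-crossover frequency = 0.255 × 0.181 = 0.04616.
Expected number = 0.04616 × 2000 = 92.31 ≈ 92.

92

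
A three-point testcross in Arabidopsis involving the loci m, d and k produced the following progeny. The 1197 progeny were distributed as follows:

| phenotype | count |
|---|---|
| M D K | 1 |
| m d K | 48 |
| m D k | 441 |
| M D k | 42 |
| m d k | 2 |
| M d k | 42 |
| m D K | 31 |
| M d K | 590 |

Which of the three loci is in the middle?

d

The two most frequent reciprocal classes, m D k and M d K, are the parental types, so the F1 was m D k / M d K.
The two rarest classes, m d k and M D K, are the double crossovers. Comparing them with the parentals, only the d allele has switched, so d is the middle locus and the order is m – d – k.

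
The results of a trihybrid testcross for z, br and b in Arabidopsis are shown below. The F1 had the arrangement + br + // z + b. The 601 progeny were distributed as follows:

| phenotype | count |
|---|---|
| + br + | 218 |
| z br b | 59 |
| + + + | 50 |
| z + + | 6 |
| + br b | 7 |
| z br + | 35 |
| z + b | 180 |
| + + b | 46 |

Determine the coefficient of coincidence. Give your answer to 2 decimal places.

The two rarest classes, + br b and z + +, are the double crossovers. Comparing them with the parentals, only the b allele has switched, so b is the middle locus and the order is br – b – z.
br–b: (109 + 13)/601 = 0.2030; b–z: (81 + 13)/601 = 0.1564.
Expected DCO frequency = 0.2030 × 0.1564 ≈ 0.03175; observed = 13/601 ≈ 0.02163.
Coefficient of coincidence = 0.02163/0.03175 ≈ 0.68.

0.68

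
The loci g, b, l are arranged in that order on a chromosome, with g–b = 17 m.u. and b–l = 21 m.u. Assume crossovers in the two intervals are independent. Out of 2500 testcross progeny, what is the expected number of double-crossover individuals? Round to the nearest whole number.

Map distances give recombination frequencies of 0.170 and 0.210 for the two intervals.
With no interference, expected double-crossover frequency = 0.170 × 0.210 = 0.03570.
Expected number = 0.03570 × 2500 = 89.25 ≈ 89.

89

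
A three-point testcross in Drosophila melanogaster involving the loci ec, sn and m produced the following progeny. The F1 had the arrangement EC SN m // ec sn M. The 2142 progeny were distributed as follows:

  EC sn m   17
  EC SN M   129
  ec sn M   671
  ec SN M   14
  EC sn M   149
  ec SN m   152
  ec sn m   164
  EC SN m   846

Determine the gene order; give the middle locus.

sn

The two rarest classes, EC sn m and ec SN M, are the double crossovers. Comparing them with the parentals, only the sn allele has switched, so sn is the middle locus and the order is ec – sn – m.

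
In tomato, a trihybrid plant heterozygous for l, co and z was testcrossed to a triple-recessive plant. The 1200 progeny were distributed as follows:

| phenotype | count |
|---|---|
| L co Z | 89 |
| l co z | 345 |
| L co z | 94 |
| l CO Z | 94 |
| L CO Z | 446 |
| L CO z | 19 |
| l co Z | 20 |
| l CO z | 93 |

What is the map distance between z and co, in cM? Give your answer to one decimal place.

18.4 cM

The two most frequent reciprocal classes, l co z and L CO Z, are the parental types, so the F1 was l co z / L CO Z.
The two rarest classes, l co Z and L CO z, are the double crossovers. Comparing them with the parentals, only the z allele has switched, so z is the middle locus and the order is co – z – l.
Crossovers in the co–z interval produce the single-crossover classes l CO z and L co Z (93 + 89 = 182) plus the double crossovers (39).
RF(co–z) = (182 + 39) / 1200 = 221/1200 = 0.1842 → 18.4 cM.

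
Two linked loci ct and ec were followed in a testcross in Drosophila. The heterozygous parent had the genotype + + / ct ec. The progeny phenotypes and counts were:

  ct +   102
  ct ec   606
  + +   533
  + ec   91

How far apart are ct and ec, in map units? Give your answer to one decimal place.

The recombinant classes are + ec and ct +: 91 + 102 = 193.
Recombination frequency = 193/1332 = 0.1449 ≈ 14.5%, i.e. 14.5 map units.

14.5 map units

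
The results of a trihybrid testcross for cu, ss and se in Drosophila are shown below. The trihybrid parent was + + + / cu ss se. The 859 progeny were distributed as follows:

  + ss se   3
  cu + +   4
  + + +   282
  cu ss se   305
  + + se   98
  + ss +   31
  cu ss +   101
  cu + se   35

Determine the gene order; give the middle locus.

cu

The two rarest classes, cu + + and + ss se, are the double crossovers. Comparing them with the parentals, only the cu allele has switched, so cu is the middle locus and the order is se – cu – ss.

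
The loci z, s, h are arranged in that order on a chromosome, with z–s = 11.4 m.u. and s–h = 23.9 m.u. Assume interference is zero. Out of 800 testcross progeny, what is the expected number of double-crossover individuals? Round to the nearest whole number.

Map distances give recombination frequencies of 0.114 and 0.239 for the two intervals.
With no interference, expected double-crossover frequency = 0.114 × 0.239 = 0.02725.
Expected number = 0.02725 × 800 = 21.80 ≈ 22.

22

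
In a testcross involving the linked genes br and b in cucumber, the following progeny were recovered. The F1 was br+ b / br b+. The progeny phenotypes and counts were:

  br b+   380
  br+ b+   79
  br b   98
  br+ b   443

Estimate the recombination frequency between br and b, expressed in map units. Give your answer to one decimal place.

The recombinant classes are br+ b+ and br b: 79 + 98 = 177.
Recombination frequency = 177/1000 = 0.1770 ≈ 17.7%, i.e. 17.7 map units.

17.7 map units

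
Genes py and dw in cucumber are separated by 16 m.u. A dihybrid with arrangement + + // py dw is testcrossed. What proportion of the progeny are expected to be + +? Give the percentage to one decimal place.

42.0%

A map distance of 16 m.u. corresponds to a recombination frequency of 0.160.
The F1 is + + / py dw, so + + is a parental gamete class with expected frequency (1 − r)/2 = 0.840/2 = 0.4200.
That is 0.4200 = 42.0% of the progeny.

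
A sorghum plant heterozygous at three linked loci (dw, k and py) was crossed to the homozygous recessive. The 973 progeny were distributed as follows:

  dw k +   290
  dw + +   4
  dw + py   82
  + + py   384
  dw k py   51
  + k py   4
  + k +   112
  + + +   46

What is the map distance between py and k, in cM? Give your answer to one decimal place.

10.8 cM

The two most frequent reciprocal classes, + + py and dw k +, are the parental types, so the F1 was + + py / dw k +.
The two rarest classes, + k py and dw + +, are the double crossovers. Comparing them with the parentals, only the k allele has switched, so k is the middle locus and the order is dw – k – py.
Crossovers in the k–py interval produce the single-crossover classes + + + and dw k py (46 + 51 = 97) plus the double crossovers (8).
RF(k–py) = (97 + 8) / 973 = 105/973 = 0.1079 → 10.8 cM.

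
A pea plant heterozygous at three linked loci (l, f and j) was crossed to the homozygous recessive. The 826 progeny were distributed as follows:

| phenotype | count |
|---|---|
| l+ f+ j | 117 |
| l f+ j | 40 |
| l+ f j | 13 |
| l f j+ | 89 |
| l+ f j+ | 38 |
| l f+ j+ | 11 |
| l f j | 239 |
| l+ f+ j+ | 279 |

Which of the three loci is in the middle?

The two most frequent reciprocal classes, l f j and l+ f+ j+, are the parental types, so the F1 was l f j / l+ f+ j+.
The two rarest classes, l+ f j and l f+ j+, are the double crossovers. Comparing them with the parentals, only the l allele has switched, so l is the middle locus and the order is f – l – j.

l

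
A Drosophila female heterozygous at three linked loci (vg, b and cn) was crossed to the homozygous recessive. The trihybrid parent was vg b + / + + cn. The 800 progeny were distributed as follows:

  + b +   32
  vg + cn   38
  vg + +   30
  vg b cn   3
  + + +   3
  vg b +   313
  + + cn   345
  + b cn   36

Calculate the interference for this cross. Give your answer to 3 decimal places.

0.123

The two rarest classes, vg b cn and + + +, are the double crossovers. Comparing them with the parentals, only the cn allele has switched, so cn is the middle locus and the order is vg – cn – b.
vg–cn: (70 + 6)/800 = 0.0950; cn–b: (66 + 6)/800 = 0.0900.
Expected DCO frequency = 0.0950 × 0.0900 ≈ 0.00855; observed = 6/800 ≈ 0.00750.
Coefficient of coincidence = 0.00750/0.00855 ≈ 0.877; interference = 1 − 0.877 = 0.123.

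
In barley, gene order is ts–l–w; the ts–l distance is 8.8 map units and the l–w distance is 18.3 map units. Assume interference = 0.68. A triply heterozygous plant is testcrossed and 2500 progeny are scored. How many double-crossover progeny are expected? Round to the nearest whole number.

13

Map distances give recombination frequencies of 0.088 and 0.183 for the two intervals.
With interference 0.68 (so coincidence = 0.32), expected double-crossover frequency = 0.088 × 0.183 × 0.32 = 0.00515.
Expected number = 0.00515 × 2500 = 12.88 ≈ 13.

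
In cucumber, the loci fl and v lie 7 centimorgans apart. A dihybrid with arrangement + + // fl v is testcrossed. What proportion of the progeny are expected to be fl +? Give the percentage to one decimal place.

3.5%

A map distance of 7 centimorgans corresponds to a recombination frequency of 0.070.
The F1 is + + / fl v, so fl + is a recombinant gamete class with expected frequency r/2 = 0.070/2 = 0.0350.
That is 0.0350 = 3.5% of the progeny.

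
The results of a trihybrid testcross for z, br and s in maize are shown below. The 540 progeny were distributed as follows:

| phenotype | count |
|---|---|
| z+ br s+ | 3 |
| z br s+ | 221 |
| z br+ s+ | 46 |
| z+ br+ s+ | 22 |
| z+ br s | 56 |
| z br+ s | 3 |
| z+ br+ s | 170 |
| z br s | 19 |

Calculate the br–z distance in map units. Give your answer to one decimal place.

20.0 map units

The two most frequent reciprocal classes, z+ br+ s and z br s+, are the parental types, so the F1 was z+ br+ s / z br s+.
The two rarest classes, z br+ s and z+ br s+, are the double crossovers. Comparing them with the parentals, only the z allele has switched, so z is the middle locus and the order is br – z – s.
Crossovers in the br–z interval produce the single-crossover classes z+ br s and z br+ s+ (56 + 46 = 102) plus the double crossovers (6).
RF(br–z) = (102 + 6) / 540 = 108/540 = 0.2000 → 20.0 map units.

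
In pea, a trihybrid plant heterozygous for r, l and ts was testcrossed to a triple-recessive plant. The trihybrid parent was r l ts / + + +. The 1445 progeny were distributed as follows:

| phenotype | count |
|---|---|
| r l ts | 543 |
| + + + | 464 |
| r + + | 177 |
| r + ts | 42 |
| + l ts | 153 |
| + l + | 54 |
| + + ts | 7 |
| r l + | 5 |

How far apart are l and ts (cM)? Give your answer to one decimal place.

7.5 cM

The two rarest classes, r l + and + + ts, are the double crossovers. Comparing them with the parentals, only the ts allele has switched, so ts is the middle locus and the order is r – ts – l.
Crossovers in the ts–l interval produce the single-crossover classes r + ts and + l + (42 + 54 = 96) plus the double crossovers (12).
RF(ts–l) = (96 + 12) / 1445 = 108/1445 = 0.0747 → 7.5 cM.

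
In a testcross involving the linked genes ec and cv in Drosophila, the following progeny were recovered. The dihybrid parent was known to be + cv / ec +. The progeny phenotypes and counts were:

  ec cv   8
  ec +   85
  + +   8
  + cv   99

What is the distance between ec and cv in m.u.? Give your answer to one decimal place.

8.0 m.u.

The recombinant classes are + + and ec cv: 8 + 8 = 16.
Recombination frequency = 16/200 = 0.0800 ≈ 8.0%, i.e. 8.0 m.u.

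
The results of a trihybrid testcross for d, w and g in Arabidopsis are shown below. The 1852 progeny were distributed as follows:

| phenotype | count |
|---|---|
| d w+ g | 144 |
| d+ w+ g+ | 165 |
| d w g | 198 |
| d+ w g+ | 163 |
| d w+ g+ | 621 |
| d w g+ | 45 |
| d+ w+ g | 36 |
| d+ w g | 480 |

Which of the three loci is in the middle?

w

The two most frequent reciprocal classes, d+ w g and d w+ g+, are the parental types, so the F1 was d+ w g / d w+ g+.
The two rarest classes, d+ w+ g and d w g+, are the double crossovers. Comparing them with the parentals, only the w allele has switched, so w is the middle locus and the order is d – w – g.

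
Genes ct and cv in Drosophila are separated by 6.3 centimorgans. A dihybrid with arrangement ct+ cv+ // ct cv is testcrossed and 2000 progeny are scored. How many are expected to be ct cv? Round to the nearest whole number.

A map distance of 6.3 centimorgans corresponds to a recombination frequency of 0.063.
The F1 is ct+ cv+ / ct cv, so ct cv is a parental gamete class with expected frequency (1 − r)/2 = 0.937/2 = 0.4685.
Expected number = 0.4685 × 2000 = 937.00 ≈ 937.

937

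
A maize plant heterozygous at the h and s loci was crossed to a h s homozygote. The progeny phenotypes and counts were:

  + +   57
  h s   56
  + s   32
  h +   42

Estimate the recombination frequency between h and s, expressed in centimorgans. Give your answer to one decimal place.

39.6 centimorgans

The two most frequent classes, + + (57) and h s (56), are the parental types, so the F1 was + + / h s.
The recombinant classes are + s and h +: 32 + 42 = 74.
Recombination frequency = 74/187 = 0.3957 ≈ 39.6%, i.e. 39.6 centimorgans.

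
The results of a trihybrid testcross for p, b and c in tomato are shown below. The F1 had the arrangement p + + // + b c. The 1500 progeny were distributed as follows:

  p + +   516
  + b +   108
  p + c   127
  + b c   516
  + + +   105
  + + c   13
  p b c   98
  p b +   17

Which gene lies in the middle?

b

The two rarest classes, p b + and + + c, are the double crossovers. Comparing them with the parentals, only the b allele has switched, so b is the middle locus and the order is c – b – p.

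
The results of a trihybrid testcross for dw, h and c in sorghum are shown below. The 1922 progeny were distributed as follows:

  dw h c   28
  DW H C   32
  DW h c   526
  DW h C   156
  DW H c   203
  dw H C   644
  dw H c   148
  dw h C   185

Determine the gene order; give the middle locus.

The two most frequent reciprocal classes, dw H C and DW h c, are the parental types, so the F1 was dw H C / DW h c.
The two rarest classes, DW H C and dw h c, are the double crossovers. Comparing them with the parentals, only the dw allele has switched, so dw is the middle locus and the order is h – dw – c.

dw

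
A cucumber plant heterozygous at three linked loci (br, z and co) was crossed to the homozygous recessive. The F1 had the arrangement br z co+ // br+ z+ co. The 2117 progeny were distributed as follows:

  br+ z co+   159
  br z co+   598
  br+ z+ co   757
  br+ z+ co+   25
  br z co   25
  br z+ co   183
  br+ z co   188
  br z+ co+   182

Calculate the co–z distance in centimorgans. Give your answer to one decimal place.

19.8 centimorgans

The two rarest classes, br z co and br+ z+ co+, are the double crossovers. Comparing them with the parentals, only the co allele has switched, so co is the middle locus and the order is br – co – z.
Crossovers in the co–z interval produce the single-crossover classes br z+ co+ and br+ z co (182 + 188 = 370) plus the double crossovers (50).
RF(co–z) = (370 + 50) / 2117 = 420/2117 = 0.1984 → 19.8 centimorgans.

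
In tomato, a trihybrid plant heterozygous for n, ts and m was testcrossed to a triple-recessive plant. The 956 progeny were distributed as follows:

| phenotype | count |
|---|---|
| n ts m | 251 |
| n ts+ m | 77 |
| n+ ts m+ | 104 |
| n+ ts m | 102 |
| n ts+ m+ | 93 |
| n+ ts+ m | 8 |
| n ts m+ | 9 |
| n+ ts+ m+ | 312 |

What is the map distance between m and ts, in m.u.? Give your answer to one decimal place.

20.7 m.u.

The two most frequent reciprocal classes, n+ ts+ m+ and n ts m, are the parental types, so the F1 was n+ ts+ m+ / n ts m.
The two rarest classes, n+ ts+ m and n ts m+, are the double crossovers. Comparing them with the parentals, only the m allele has switched, so m is the middle locus and the order is n – m – ts.
Crossovers in the m–ts interval produce the single-crossover classes n+ ts m+ and n ts+ m (104 + 77 = 181) plus the double crossovers (17).
RF(m–ts) = (181 + 17) / 956 = 198/956 = 0.2071 → 20.7 m.u.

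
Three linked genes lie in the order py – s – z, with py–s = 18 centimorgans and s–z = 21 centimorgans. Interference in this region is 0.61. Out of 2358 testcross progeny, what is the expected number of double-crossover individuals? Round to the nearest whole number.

Map distances give recombination frequencies of 0.180 and 0.210 for the two intervals.
With interference 0.61 (so coincidence = 0.39), expected double-crossover frequency = 0.180 × 0.210 × 0.39 = 0.01474.
Expected number = 0.01474 × 2358 = 34.76 ≈ 35.

35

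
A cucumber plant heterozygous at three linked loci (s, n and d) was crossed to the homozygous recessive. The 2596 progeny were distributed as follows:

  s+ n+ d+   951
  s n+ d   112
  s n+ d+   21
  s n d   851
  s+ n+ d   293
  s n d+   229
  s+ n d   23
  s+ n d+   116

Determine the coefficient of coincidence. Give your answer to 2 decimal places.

The two most frequent reciprocal classes, s+ n+ d+ and s n d, are the parental types, so the F1 was s+ n+ d+ / s n d.
The two rarest classes, s n+ d+ and s+ n d, are the double crossovers. Comparing them with the parentals, only the s allele has switched, so s is the middle locus and the order is n – s – d.
n–s: (228 + 44)/2596 = 0.1048; s–d: (522 + 44)/2596 = 0.2180.
Expected DCO frequency = 0.1048 × 0.2180 ≈ 0.02285; observed = 44/2596 ≈ 0.01695.
Coefficient of coincidence = 0.01695/0.02285 ≈ 0.74.

0.74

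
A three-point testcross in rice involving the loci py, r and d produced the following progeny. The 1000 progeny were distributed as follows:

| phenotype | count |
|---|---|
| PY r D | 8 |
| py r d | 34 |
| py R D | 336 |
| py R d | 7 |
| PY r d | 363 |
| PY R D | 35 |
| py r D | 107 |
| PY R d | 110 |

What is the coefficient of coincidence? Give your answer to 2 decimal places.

0.77

The two most frequent reciprocal classes, py R D and PY r d, are the parental types, so the F1 was py R D / PY r d.
The two rarest classes, py R d and PY r D, are the double crossovers. Comparing them with the parentals, only the d allele has switched, so d is the middle locus and the order is r – d – py.
r–d: (217 + 15)/1000 = 0.2320; d–py: (69 + 15)/1000 = 0.0840.
Expected DCO frequency = 0.2320 × 0.0840 ≈ 0.01949; observed = 15/1000 ≈ 0.01500.
Coefficient of coincidence = 0.01500/0.01949 ≈ 0.77.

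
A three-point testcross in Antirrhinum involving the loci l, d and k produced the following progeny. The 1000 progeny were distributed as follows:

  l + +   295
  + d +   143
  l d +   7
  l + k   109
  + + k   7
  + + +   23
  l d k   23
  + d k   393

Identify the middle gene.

The two most frequent reciprocal classes, l + + and + d k, are the parental types, so the F1 was l + + / + d k.
The two rarest classes, l d + and + + k, are the double crossovers. Comparing them with the parentals, only the d allele has switched, so d is the middle locus and the order is k – d – l.

d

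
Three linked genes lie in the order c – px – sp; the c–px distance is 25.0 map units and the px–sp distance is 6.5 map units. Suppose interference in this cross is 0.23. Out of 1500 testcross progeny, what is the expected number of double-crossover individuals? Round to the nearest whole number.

19

Map distances give recombination frequencies of 0.250 and 0.065 for the two intervals.
With interference 0.23 (so coincidence = 0.77), expected double-crossover frequency = 0.250 × 0.065 × 0.77 = 0.01251.
Expected number = 0.01251 × 1500 = 18.77 ≈ 19.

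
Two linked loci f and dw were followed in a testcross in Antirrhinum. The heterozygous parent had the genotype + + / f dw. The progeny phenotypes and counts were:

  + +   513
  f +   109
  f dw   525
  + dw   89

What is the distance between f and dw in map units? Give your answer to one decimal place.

16.0 map units

The recombinant classes are + dw and f +: 89 + 109 = 198.
Recombination frequency = 198/1236 = 0.1602 ≈ 16.0%, i.e. 16.0 map units.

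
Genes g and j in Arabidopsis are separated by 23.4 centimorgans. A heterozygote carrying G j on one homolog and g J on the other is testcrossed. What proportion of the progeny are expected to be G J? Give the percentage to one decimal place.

11.7%

A map distance of 23.4 centimorgans corresponds to a recombination frequency of 0.234.
The F1 is G j / g J, so G J is a recombinant gamete class with expected frequency r/2 = 0.234/2 = 0.1170.
That is 0.1170 = 11.7% of the progeny.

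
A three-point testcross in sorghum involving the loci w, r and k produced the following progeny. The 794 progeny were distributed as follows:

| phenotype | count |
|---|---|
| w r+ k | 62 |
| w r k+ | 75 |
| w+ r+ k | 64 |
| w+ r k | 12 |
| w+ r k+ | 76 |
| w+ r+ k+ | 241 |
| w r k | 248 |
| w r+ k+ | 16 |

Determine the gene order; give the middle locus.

w

The two most frequent reciprocal classes, w+ r+ k+ and w r k, are the parental types, so the F1 was w+ r+ k+ / w r k.
The two rarest classes, w r+ k+ and w+ r k, are the double crossovers. Comparing them with the parentals, only the w allele has switched, so w is the middle locus and the order is r – w – k.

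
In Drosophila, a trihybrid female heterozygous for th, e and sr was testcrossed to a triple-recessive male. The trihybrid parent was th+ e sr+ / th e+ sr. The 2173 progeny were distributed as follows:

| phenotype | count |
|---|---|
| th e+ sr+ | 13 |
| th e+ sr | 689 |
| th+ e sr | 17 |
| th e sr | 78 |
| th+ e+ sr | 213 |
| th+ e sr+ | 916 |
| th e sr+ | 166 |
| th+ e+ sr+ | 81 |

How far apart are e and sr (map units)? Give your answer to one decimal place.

8.7 map units

The two rarest classes, th+ e sr and th e+ sr+, are the double crossovers. Comparing them with the parentals, only the sr allele has switched, so sr is the middle locus and the order is e – sr – th.
Crossovers in the e–sr interval produce the single-crossover classes th+ e+ sr+ and th e sr (81 + 78 = 159) plus the double crossovers (30).
RF(e–sr) = (159 + 30) / 2173 = 189/2173 = 0.0870 → 8.7 map units.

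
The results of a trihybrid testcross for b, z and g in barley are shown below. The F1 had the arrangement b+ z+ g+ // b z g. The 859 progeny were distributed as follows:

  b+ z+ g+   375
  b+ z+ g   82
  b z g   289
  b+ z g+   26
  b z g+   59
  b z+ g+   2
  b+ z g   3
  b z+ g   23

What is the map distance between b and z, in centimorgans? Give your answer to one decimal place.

6.3 centimorgans

The two rarest classes, b z+ g+ and b+ z g, are the double crossovers. Comparing them with the parentals, only the b allele has switched, so b is the middle locus and the order is z – b – g.
Crossovers in the z–b interval produce the single-crossover classes b+ z g+ and b z+ g (26 + 23 = 49) plus the double crossovers (5).
RF(z–b) = (49 + 5) / 859 = 54/859 = 0.0629 → 6.3 centimorgans.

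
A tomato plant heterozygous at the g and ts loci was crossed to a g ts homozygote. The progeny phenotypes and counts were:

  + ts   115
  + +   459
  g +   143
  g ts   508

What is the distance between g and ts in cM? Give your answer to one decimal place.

The two most frequent classes, + + (459) and g ts (508), are the parental types, so the F1 was + + / g ts.
The recombinant classes are + ts and g +: 115 + 143 = 258.
Recombination frequency = 258/1225 = 0.2106 ≈ 21.1%, i.e. 21.1 cM.

21.1 cM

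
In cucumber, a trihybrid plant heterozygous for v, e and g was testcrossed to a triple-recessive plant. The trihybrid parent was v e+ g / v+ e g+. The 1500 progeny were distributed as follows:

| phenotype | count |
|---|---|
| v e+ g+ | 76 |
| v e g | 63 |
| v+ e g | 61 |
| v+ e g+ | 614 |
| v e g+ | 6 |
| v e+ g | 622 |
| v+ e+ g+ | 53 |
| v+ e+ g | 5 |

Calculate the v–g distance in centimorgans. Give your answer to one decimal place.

9.9 centimorgans

The two rarest classes, v+ e+ g and v e g+, are the double crossovers. Comparing them with the parentals, only the v allele has switched, so v is the middle locus and the order is g – v – e.
Crossovers in the g–v interval produce the single-crossover classes v e+ g+ and v+ e g (76 + 61 = 137) plus the double crossovers (11).
RF(g–v) = (137 + 11) / 1500 = 148/1500 = 0.0987 → 9.9 centimorgans.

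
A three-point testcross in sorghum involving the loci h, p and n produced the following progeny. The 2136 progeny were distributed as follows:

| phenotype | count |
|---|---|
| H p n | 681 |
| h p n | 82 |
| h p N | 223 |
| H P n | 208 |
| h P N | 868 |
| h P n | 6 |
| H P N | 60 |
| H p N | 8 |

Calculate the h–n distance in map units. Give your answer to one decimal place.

The two most frequent reciprocal classes, H p n and h P N, are the parental types, so the F1 was H p n / h P N.
The two rarest classes, H p N and h P n, are the double crossovers. Comparing them with the parentals, only the n allele has switched, so n is the middle locus and the order is p – n – h.
Crossovers in the n–h interval produce the single-crossover classes h p n and H P N (82 + 60 = 142) plus the double crossovers (14).
RF(n–h) = (142 + 14) / 2136 = 156/2136 = 0.0730 → 7.3 map units.

7.3 map units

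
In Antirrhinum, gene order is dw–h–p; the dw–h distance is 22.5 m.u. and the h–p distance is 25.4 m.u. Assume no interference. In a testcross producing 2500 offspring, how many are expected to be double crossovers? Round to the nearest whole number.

143

Map distances give recombination frequencies of 0.225 and 0.254 for the two intervals.
With no interference, expected double-crossover frequency = 0.225 × 0.254 = 0.05715.
Expected number = 0.05715 × 2500 = 142.88 ≈ 143.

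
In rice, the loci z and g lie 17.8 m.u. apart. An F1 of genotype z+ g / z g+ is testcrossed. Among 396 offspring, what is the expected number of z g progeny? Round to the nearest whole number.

A map distance of 17.8 m.u. corresponds to a recombination frequency of 0.178.
The F1 is z+ g / z g+, so z g is a recombinant gamete class with expected frequency r/2 = 0.178/2 = 0.0890.
Expected number = 0.0890 × 396 = 35.24 ≈ 35.

35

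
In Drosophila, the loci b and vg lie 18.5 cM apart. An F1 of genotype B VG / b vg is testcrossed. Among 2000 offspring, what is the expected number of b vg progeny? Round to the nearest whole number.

815

A map distance of 18.5 cM corresponds to a recombination frequency of 0.185.
The F1 is B VG / b vg, so b vg is a parental gamete class with expected frequency (1 − r)/2 = 0.815/2 = 0.4075.
Expected number = 0.4075 × 2000 = 815.00 ≈ 815.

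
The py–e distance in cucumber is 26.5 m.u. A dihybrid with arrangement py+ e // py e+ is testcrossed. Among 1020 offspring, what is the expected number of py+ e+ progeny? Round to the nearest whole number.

A map distance of 26.5 m.u. corresponds to a recombination frequency of 0.265.
The F1 is py+ e / py e+, so py+ e+ is a recombinant gamete class with expected frequency r/2 = 0.265/2 = 0.1325.
Expected number = 0.1325 × 1020 = 135.15 ≈ 135.

135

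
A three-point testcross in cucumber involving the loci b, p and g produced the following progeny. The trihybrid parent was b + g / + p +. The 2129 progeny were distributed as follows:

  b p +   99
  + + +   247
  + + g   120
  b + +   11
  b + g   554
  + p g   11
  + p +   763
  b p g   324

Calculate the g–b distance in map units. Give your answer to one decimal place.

The two rarest classes, b + + and + p g, are the double crossovers. Comparing them with the parentals, only the g allele has switched, so g is the middle locus and the order is b – g – p.
Crossovers in the b–g interval produce the single-crossover classes + + g and b p + (120 + 99 = 219) plus the double crossovers (22).
RF(b–g) = (219 + 22) / 2129 = 241/2129 = 0.1132 → 11.3 map units.

11.3 map units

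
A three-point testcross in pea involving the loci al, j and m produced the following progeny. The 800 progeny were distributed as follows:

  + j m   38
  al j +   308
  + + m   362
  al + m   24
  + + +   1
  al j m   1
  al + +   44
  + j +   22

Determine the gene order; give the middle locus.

m

The two most frequent reciprocal classes, al j + and + + m, are the parental types, so the F1 was al j + / + + m.
The two rarest classes, al j m and + + +, are the double crossovers. Comparing them with the parentals, only the m allele has switched, so m is the middle locus and the order is j – m – al.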